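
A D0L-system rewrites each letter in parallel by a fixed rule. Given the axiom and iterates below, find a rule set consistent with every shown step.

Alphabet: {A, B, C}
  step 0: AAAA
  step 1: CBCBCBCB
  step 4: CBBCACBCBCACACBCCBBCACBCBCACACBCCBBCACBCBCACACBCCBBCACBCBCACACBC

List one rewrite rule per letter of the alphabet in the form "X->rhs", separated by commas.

A->CB, B->AC, C->BC

  step 0 ⇒ step 1: AAAA ⇒ CB·CB·CB·CB
    A ↦ CB
    B ↦ AC  (constrained at step 1)
    C ↦ BC  (constrained at step 1)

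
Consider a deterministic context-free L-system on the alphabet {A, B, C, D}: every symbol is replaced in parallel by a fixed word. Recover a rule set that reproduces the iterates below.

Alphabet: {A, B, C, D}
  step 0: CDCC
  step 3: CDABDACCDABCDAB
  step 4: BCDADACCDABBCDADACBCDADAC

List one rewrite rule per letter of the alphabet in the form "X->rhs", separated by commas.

  step 3 ⇒ step 4: CDABDACCDABCDAB ⇒ B·C·DA·DAC·C·DA·B·B·C·DA·DAC·B·C·DA·DAC
    A ↦ DA
    B ↦ DAC
    C ↦ B
    D ↦ C

A->DA, B->DAC, C->B, D->C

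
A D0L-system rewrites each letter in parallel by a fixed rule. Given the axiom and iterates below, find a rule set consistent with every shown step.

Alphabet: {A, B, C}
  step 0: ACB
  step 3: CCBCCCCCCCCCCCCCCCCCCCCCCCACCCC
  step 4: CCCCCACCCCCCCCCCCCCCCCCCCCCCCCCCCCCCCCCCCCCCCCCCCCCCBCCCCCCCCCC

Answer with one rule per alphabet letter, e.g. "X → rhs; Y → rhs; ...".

A->BCC, B->CA, C->CC

  step 3 ⇒ step 4: CCBCCCCCCCCCCCCCCCCCCCCCCCACCCC ⇒ CC·CC·CA·CC·CC·CC·CC·CC·CC·CC·CC·CC·CC·CC·CC·CC·CC·CC·CC·CC·CC·CC·CC·CC·CC·CC·BCC·CC·CC·CC·CC
    A ↦ BCC
    B ↦ CA
    C ↦ CC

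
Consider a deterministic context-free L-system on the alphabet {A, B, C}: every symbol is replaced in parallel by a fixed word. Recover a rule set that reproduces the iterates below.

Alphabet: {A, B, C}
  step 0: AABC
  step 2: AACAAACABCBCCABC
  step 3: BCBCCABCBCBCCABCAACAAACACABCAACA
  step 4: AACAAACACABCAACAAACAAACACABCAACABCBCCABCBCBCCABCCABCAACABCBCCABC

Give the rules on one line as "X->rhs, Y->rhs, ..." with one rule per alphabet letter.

  step 3 ⇒ step 4: BCBCCABCBCBCCABCAACAAACACABCAACA ⇒ AA·CA·AA·CA·CA·BC·AA·CA·AA·CA·AA·CA·CA·BC·AA·CA·BC·BC·CA·BC·BC·BC·CA·BC·CA·BC·AA·CA·BC·BC·CA·BC
    A ↦ BC
    B ↦ AA
    C ↦ CA

A->BC, B->AA, C->CA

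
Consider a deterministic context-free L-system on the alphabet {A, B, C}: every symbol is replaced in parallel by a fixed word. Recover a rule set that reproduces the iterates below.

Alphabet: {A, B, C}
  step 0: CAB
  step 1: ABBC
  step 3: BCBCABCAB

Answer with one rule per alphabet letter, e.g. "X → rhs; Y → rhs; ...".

A->B, B->BC, C->A

  step 0 ⇒ step 1: CAB ⇒ A·B·BC
    A ↦ B
    B ↦ BC
    C ↦ A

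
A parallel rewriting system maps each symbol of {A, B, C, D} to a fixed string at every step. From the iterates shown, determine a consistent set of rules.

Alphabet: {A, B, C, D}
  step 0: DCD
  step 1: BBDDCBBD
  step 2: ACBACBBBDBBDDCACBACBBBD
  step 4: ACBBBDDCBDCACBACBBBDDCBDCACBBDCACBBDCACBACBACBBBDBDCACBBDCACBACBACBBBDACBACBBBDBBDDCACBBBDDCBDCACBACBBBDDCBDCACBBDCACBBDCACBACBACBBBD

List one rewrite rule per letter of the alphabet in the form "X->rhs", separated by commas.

A->B, B->ACB, C->DC, D->BBD

  step 1 ⇒ step 2: BBDDCBBD ⇒ ACB·ACB·BBD·BBD·DC·ACB·ACB·BBD
    B ↦ ACB
    C ↦ DC
    D ↦ BBD
    A ↦ B  (constrained at step 2)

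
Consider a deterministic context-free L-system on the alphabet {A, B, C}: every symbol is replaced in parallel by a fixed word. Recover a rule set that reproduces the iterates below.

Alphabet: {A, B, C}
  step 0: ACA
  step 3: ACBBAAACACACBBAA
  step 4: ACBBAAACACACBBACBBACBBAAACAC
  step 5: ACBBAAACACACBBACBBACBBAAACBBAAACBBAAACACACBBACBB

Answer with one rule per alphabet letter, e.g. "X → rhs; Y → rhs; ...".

A->AC, B->A, C->BB

  step 4 ⇒ step 5: ACBBAAACACACBBACBBACBBAAACAC ⇒ AC·BB·A·A·AC·AC·AC·BB·AC·BB·AC·BB·A·A·AC·BB·A·A·AC·BB·A·A·AC·AC·AC·BB·AC·BB
    A ↦ AC
    B ↦ A
    C ↦ BB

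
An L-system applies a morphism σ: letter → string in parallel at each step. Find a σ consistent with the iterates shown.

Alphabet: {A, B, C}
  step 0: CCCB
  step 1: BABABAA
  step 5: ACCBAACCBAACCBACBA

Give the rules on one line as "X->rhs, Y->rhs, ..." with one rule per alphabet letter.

  step 0 ⇒ step 1: CCCB ⇒ BA·BA·BA·A
    B ↦ A
    C ↦ BA
    A ↦ C  (constrained at step 1)

A->C, B->A, C->BA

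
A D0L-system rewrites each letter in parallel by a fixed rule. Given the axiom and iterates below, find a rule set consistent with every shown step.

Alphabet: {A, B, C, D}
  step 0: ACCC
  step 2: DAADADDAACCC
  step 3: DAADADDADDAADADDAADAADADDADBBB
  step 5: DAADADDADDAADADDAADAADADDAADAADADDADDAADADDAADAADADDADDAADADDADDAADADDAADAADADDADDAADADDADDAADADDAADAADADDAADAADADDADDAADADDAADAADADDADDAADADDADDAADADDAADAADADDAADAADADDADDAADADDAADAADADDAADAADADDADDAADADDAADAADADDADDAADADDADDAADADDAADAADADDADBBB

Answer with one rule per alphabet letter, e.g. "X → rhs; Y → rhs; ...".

  step 2 ⇒ step 3: DAADADDAACCC ⇒ DAA·DAD·DAD·DAA·DAD·DAA·DAA·DAD·DAD·B·B·B
    A ↦ DAD
    C ↦ B
    D ↦ DAA
    B ↦ C  (constrained at step 3)

A->DAD, B->C, C->B, D->DAA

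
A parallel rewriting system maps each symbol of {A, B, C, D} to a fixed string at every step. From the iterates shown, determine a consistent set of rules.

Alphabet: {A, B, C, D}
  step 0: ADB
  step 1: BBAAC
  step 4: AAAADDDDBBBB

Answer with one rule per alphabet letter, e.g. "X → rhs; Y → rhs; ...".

A->BB, B->C, C->D, D->AA

  step 0 ⇒ step 1: ADB ⇒ BB·AA·C
    A ↦ BB
    B ↦ C
    D ↦ AA
    C ↦ D  (constrained at step 1)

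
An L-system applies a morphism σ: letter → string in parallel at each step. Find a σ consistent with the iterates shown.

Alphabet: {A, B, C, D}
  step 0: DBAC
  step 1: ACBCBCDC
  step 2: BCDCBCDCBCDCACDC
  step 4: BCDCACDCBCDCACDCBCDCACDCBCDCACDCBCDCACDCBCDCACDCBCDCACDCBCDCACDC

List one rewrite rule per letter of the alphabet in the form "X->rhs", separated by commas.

  step 1 ⇒ step 2: ACBCBCDC ⇒ BC·DC·BC·DC·BC·DC·AC·DC
    A ↦ BC
    B ↦ BC
    C ↦ DC
    D ↦ AC

A->BC, B->BC, C->DC, D->AC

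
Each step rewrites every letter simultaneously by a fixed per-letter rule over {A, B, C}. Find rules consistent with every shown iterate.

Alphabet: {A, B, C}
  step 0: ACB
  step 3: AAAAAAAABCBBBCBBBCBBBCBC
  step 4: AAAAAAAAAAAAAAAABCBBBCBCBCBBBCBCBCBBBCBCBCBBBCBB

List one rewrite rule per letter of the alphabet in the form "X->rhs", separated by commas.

A->AA, B->BC, C->BB

  step 3 ⇒ step 4: AAAAAAAABCBBBCBBBCBBBCBC ⇒ AA·AA·AA·AA·AA·AA·AA·AA·BC·BB·BC·BC·BC·BB·BC·BC·BC·BB·BC·BC·BC·BB·BC·BB
    A ↦ AA
    B ↦ BC
    C ↦ BB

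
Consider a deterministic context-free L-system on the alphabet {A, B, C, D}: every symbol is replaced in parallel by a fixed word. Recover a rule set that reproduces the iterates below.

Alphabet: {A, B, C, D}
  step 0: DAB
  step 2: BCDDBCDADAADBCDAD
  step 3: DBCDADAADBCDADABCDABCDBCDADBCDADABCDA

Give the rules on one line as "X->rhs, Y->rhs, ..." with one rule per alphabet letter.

  step 2 ⇒ step 3: BCDDBCDADAADBCDAD ⇒ DBC·DAD·A·A·DBC·DAD·A·BCD·A·BCD·BCD·A·DBC·DAD·A·BCD·A
    A ↦ BCD
    B ↦ DBC
    C ↦ DAD
    D ↦ A

A->BCD, B->DBC, C->DAD, D->A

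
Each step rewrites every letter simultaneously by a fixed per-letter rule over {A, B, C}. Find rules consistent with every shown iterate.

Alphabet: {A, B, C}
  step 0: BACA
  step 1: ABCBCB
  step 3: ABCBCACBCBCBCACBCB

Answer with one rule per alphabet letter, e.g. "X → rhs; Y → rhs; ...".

  step 0 ⇒ step 1: BACA ⇒ A·B·CBC·B
    A ↦ B
    B ↦ A
    C ↦ CBC

A->B, B->A, C->CBC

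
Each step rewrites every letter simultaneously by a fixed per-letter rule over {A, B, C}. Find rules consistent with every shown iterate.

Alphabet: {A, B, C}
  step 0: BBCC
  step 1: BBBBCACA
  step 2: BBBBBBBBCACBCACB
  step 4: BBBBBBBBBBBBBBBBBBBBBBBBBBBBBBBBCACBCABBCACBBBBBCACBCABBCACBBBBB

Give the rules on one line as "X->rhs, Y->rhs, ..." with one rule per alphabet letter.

  step 1 ⇒ step 2: BBBBCACA ⇒ BB·BB·BB·BB·CA·CB·CA·CB
    A ↦ CB
    B ↦ BB
    C ↦ CA

A->CB, B->BB, C->CA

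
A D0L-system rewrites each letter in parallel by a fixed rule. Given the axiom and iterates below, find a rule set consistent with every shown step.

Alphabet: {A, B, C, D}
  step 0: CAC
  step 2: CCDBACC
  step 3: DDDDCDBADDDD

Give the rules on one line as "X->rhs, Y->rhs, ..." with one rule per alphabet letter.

A->BA, B->D, C->DD, D->C

  step 2 ⇒ step 3: CCDBACC ⇒ DD·DD·C·D·BA·DD·DD
    A ↦ BA
    B ↦ D
    C ↦ DD
    D ↦ C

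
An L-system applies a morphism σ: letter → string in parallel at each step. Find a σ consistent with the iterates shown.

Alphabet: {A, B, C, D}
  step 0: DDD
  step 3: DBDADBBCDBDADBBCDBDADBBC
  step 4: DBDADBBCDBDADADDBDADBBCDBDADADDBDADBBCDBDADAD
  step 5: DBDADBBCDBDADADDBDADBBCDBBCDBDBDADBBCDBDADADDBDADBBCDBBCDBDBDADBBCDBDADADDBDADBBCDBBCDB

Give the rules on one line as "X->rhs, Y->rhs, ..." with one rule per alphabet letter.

A->BC, B->DA, C->D, D->DB

  step 4 ⇒ step 5: DBDADBBCDBDADADDBDADBBCDBDADADDBDADBBCDBDADAD ⇒ DB·DA·DB·BC·DB·DA·DA·D·DB·DA·DB·BC·DB·BC·DB·DB·DA·DB·BC·DB·DA·DA·D·DB·DA·DB·BC·DB·BC·DB·DB·DA·DB·BC·DB·DA·DA·D·DB·DA·DB·BC·DB·BC·DB
    A ↦ BC
    B ↦ DA
    C ↦ D
    D ↦ DB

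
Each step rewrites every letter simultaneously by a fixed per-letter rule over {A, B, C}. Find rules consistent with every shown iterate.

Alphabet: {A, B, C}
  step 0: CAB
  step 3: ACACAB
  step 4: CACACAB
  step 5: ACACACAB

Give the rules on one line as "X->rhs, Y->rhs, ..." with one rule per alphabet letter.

A->C, B->AB, C->A

  step 4 ⇒ step 5: CACACAB ⇒ A·C·A·C·A·C·AB
    A ↦ C
    B ↦ AB
    C ↦ A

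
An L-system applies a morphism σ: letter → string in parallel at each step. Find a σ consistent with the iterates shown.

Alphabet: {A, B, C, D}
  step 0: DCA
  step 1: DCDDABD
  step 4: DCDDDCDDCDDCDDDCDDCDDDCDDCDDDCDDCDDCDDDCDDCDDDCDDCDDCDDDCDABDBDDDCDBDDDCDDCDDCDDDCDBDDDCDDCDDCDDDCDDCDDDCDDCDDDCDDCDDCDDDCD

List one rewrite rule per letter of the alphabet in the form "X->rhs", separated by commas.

A->ABD, B->BDD, C->D, D->DCD

  step 0 ⇒ step 1: DCA ⇒ DCD·D·ABD
    A ↦ ABD
    C ↦ D
    D ↦ DCD
    B ↦ BDD  (constrained at step 1)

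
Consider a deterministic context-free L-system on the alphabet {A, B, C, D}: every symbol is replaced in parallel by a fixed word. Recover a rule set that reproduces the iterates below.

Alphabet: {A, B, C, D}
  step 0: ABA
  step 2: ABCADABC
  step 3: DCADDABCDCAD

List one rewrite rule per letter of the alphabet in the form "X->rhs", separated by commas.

  step 2 ⇒ step 3: ABCADABC ⇒ D·C·AD·D·ABC·D·C·AD
    A ↦ D
    B ↦ C
    C ↦ AD
    D ↦ ABC

A->D, B->C, C->AD, D->ABC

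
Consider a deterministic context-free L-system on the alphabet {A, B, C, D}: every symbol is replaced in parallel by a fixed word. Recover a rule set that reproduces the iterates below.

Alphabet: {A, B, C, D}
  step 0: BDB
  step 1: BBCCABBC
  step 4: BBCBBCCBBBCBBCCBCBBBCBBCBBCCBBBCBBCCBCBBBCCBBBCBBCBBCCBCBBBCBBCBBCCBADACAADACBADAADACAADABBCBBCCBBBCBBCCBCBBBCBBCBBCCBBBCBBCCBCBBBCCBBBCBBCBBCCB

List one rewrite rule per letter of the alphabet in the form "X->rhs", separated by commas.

  step 0 ⇒ step 1: BDB ⇒ BBC·CA·BBC
    B ↦ BBC
    D ↦ CA
    A ↦ ADA  (constrained at step 1)
    C ↦ CB  (constrained at step 1)

A->ADA, B->BBC, C->CB, D->CA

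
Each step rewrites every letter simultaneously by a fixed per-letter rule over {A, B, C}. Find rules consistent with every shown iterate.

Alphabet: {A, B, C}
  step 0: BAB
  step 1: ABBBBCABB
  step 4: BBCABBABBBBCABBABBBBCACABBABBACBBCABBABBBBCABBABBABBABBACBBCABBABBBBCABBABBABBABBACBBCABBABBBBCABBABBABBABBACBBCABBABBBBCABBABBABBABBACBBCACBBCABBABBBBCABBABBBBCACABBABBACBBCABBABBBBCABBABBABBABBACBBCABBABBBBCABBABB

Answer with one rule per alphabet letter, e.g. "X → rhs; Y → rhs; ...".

A->BBC, B->ABB, C->AC

  step 0 ⇒ step 1: BAB ⇒ ABB·BBC·ABB
    A ↦ BBC
    B ↦ ABB
    C ↦ AC  (constrained at step 1)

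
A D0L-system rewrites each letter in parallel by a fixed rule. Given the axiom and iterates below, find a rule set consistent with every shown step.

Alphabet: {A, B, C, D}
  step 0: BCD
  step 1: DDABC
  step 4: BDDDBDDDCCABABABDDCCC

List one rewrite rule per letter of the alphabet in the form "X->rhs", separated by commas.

A->BD, B->DD, C->AB, D->C

  step 0 ⇒ step 1: BCD ⇒ DD·AB·C
    B ↦ DD
    C ↦ AB
    D ↦ C
    A ↦ BD  (constrained at step 1)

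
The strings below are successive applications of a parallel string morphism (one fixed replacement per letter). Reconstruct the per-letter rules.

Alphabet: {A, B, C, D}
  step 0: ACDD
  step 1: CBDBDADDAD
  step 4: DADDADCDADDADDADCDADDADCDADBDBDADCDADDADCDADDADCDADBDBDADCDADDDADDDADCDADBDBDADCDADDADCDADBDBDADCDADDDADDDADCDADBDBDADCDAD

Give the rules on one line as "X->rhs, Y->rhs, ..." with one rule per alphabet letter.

A->C, B->D, C->BDB, D->DAD

  step 0 ⇒ step 1: ACDD ⇒ C·BDB·DAD·DAD
    A ↦ C
    C ↦ BDB
    D ↦ DAD
    B ↦ D  (constrained at step 1)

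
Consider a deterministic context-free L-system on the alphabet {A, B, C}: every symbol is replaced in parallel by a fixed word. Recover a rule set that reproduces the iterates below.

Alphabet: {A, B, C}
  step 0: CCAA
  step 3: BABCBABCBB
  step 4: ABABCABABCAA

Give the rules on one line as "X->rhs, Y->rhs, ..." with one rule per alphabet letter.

A->B, B->A, C->BC

  step 3 ⇒ step 4: BABCBABCBB ⇒ A·B·A·BC·A·B·A·BC·A·A
    A ↦ B
    B ↦ A
    C ↦ BC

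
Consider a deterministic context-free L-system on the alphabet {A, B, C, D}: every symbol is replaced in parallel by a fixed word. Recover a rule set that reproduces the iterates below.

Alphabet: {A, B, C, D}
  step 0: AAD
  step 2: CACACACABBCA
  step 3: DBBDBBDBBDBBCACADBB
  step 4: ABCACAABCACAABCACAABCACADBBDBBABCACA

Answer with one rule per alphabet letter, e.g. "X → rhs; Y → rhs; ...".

A->BB, B->CA, C->D, D->AB

  step 3 ⇒ step 4: DBBDBBDBBDBBCACADBB ⇒ AB·CA·CA·AB·CA·CA·AB·CA·CA·AB·CA·CA·D·BB·D·BB·AB·CA·CA
    A ↦ BB
    B ↦ CA
    C ↦ D
    D ↦ AB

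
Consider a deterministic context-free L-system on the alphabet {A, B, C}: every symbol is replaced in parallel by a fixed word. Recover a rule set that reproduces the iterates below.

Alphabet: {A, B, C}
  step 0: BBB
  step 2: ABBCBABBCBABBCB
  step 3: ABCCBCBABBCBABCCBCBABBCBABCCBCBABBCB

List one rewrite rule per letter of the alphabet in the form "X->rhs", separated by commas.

  step 2 ⇒ step 3: ABBCBABBCBABBCB ⇒ ABC·CB·CB·ABB·CB·ABC·CB·CB·ABB·CB·ABC·CB·CB·ABB·CB
    A ↦ ABC
    B ↦ CB
    C ↦ ABB

A->ABC, B->CB, C->ABB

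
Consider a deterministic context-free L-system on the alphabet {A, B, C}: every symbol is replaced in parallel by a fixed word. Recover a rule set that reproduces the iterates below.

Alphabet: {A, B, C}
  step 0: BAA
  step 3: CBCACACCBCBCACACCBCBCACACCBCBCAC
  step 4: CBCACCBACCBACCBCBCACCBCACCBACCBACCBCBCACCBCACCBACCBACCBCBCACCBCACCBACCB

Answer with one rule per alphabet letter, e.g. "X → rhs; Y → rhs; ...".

A->AC, B->CAC, C->CB

  step 3 ⇒ step 4: CBCACACCBCBCACACCBCBCACACCBCBCAC ⇒ CB·CAC·CB·AC·CB·AC·CB·CB·CAC·CB·CAC·CB·AC·CB·AC·CB·CB·CAC·CB·CAC·CB·AC·CB·AC·CB·CB·CAC·CB·CAC·CB·AC·CB
    A ↦ AC
    B ↦ CAC
    C ↦ CB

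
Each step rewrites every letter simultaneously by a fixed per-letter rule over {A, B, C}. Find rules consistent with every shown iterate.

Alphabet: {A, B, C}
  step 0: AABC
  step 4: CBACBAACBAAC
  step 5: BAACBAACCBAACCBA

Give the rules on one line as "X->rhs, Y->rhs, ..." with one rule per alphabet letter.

A->C, B->A, C->BA

  step 4 ⇒ step 5: CBACBAACBAAC ⇒ BA·A·C·BA·A·C·C·BA·A·C·C·BA
    A ↦ C
    B ↦ A
    C ↦ BA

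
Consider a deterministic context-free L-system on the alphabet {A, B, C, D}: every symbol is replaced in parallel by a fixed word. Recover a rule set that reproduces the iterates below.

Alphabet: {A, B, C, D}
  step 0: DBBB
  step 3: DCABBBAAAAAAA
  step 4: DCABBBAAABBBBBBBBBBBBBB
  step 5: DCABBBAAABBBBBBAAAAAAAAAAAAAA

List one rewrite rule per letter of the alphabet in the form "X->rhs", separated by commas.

  step 4 ⇒ step 5: DCABBBAAABBBBBBBBBBBBBB ⇒ DC·AB·BB·A·A·A·BB·BB·BB·A·A·A·A·A·A·A·A·A·A·A·A·A·A
    A ↦ BB
    B ↦ A
    C ↦ AB
    D ↦ DC

A->BB, B->A, C->AB, D->DC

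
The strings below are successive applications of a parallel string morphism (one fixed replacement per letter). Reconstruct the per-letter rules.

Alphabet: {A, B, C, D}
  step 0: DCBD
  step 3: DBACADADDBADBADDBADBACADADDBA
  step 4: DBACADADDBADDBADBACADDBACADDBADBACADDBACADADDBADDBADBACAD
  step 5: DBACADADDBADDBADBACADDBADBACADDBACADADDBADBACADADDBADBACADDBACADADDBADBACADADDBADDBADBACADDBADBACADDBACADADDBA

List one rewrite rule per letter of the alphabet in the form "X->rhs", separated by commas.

A->D, B->CA, C->A, D->DBA

  step 4 ⇒ step 5: DBACADADDBADDBADBACADDBACADDBADBACADDBACADADDBADDBADBACAD ⇒ DBA·CA·D·A·D·DBA·D·DBA·DBA·CA·D·DBA·DBA·CA·D·DBA·CA·D·A·D·DBA·DBA·CA·D·A·D·DBA·DBA·CA·D·DBA·CA·D·A·D·DBA·DBA·CA·D·A·D·DBA·D·DBA·DBA·CA·D·DBA·DBA·CA·D·DBA·CA·D·A·D·DBA
    A ↦ D
    B ↦ CA
    C ↦ A
    D ↦ DBA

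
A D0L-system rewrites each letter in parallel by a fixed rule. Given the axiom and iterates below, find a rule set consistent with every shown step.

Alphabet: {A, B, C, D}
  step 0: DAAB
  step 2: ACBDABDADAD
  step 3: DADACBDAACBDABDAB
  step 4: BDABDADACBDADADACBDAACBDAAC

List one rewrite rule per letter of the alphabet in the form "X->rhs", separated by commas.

  step 3 ⇒ step 4: DADACBDAACBDABDAB ⇒ B·DA·B·DA·D·AC·B·DA·DA·D·AC·B·DA·AC·B·DA·AC
    A ↦ DA
    B ↦ AC
    C ↦ D
    D ↦ B

A->DA, B->AC, C->D, D->B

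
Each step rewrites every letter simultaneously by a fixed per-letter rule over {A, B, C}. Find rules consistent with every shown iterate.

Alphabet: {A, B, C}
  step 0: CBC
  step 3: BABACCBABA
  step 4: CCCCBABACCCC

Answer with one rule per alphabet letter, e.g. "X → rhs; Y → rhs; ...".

A->C, B->C, C->BA

  step 3 ⇒ step 4: BABACCBABA ⇒ C·C·C·C·BA·BA·C·C·C·C
    A ↦ C
    B ↦ C
    C ↦ BA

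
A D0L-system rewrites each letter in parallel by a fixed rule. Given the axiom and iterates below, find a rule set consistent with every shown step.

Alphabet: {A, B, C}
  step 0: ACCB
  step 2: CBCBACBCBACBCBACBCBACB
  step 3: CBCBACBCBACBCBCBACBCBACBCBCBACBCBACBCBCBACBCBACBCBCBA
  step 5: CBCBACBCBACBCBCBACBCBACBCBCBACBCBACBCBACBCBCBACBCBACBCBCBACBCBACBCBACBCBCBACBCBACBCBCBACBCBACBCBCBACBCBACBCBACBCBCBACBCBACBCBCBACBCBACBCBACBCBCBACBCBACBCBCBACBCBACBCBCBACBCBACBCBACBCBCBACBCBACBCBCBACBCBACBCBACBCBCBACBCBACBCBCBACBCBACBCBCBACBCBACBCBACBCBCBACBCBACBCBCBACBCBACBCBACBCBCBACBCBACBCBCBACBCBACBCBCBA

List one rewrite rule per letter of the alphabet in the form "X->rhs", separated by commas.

A->CB, B->CBA, C->CB

  step 2 ⇒ step 3: CBCBACBCBACBCBACBCBACB ⇒ CB·CBA·CB·CBA·CB·CB·CBA·CB·CBA·CB·CB·CBA·CB·CBA·CB·CB·CBA·CB·CBA·CB·CB·CBA
    A ↦ CB
    B ↦ CBA
    C ↦ CB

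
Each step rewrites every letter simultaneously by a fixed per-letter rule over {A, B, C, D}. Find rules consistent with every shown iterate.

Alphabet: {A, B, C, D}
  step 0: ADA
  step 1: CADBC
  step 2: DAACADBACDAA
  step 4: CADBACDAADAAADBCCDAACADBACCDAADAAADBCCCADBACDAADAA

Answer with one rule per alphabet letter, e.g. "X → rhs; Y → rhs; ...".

A->C, B->AC, C->DAA, D->ADB

  step 1 ⇒ step 2: CADBC ⇒ DAA·C·ADB·AC·DAA
    A ↦ C
    B ↦ AC
    C ↦ DAA
    D ↦ ADB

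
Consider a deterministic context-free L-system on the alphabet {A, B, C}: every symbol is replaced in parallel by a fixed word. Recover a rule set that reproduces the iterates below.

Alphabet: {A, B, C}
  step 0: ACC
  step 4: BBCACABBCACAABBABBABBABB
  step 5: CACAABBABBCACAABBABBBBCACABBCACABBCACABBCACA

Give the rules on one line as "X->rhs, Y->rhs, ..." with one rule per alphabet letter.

  step 4 ⇒ step 5: BBCACABBCACAABBABBABBABB ⇒ CA·CA·A·BB·A·BB·CA·CA·A·BB·A·BB·BB·CA·CA·BB·CA·CA·BB·CA·CA·BB·CA·CA
    A ↦ BB
    B ↦ CA
    C ↦ A

A->BB, B->CA, C->A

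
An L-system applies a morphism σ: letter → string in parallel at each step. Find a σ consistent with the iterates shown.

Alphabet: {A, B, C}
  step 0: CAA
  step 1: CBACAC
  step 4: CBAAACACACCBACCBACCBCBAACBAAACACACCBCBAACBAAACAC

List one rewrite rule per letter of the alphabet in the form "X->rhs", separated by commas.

A->AC, B->AA, C->CB

  step 0 ⇒ step 1: CAA ⇒ CB·AC·AC
    A ↦ AC
    C ↦ CB
    B ↦ AA  (constrained at step 1)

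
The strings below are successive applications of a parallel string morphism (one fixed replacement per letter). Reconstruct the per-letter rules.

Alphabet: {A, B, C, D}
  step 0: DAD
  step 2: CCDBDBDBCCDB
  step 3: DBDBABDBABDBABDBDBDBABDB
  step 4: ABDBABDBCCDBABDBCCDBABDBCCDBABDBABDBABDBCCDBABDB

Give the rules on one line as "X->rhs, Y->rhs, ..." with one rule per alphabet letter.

A->CC, B->DB, C->DB, D->AB

  step 3 ⇒ step 4: DBDBABDBABDBABDBDBDBABDB ⇒ AB·DB·AB·DB·CC·DB·AB·DB·CC·DB·AB·DB·CC·DB·AB·DB·AB·DB·AB·DB·CC·DB·AB·DB
    A ↦ CC
    B ↦ DB
    D ↦ AB
  step 2 ⇒ step 3: CCDBDBDBCCDB ⇒ DB·DB·AB·DB·AB·DB·AB·DB·DB·DB·AB·DB
    C ↦ DB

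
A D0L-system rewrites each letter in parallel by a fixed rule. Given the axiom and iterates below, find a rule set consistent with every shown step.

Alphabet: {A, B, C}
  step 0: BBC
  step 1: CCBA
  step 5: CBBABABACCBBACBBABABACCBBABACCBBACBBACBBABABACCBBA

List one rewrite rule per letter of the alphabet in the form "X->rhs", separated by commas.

A->BBA, B->C, C->BA

  step 0 ⇒ step 1: BBC ⇒ C·C·BA
    B ↦ C
    C ↦ BA
    A ↦ BBA  (constrained at step 1)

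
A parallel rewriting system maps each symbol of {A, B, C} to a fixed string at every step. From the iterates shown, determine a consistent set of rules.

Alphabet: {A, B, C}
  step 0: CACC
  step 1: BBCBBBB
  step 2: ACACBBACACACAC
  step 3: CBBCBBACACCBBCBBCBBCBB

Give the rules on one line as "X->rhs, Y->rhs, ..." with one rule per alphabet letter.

A->C, B->AC, C->BB

  step 2 ⇒ step 3: ACACBBACACACAC ⇒ C·BB·C·BB·AC·AC·C·BB·C·BB·C·BB·C·BB
    A ↦ C
    B ↦ AC
    C ↦ BB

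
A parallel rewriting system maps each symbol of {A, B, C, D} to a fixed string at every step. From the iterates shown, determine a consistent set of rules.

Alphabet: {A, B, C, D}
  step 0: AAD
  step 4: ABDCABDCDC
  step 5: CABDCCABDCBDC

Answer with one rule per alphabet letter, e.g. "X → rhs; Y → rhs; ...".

A->C, B->A, C->DC, D->B

  step 4 ⇒ step 5: ABDCABDCDC ⇒ C·A·B·DC·C·A·B·DC·B·DC
    A ↦ C
    B ↦ A
    C ↦ DC
    D ↦ B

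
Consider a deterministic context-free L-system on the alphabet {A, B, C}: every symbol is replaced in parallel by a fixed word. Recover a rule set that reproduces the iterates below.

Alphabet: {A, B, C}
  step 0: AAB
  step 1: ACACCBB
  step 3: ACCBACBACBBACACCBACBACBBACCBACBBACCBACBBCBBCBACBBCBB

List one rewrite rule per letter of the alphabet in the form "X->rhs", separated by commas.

  step 0 ⇒ step 1: AAB ⇒ AC·AC·CBB
    A ↦ AC
    B ↦ CBB
    C ↦ CBA  (constrained at step 1)

A->AC, B->CBB, C->CBA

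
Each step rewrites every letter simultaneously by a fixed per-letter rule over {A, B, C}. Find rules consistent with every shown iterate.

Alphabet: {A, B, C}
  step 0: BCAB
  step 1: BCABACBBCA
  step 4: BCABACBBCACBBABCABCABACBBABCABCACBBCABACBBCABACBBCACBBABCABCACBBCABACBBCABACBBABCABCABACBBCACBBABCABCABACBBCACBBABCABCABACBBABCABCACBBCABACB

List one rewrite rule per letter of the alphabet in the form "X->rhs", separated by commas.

A->CB, B->BCA, C->BA

  step 0 ⇒ step 1: BCAB ⇒ BCA·BA·CB·BCA
    A ↦ CB
    B ↦ BCA
    C ↦ BA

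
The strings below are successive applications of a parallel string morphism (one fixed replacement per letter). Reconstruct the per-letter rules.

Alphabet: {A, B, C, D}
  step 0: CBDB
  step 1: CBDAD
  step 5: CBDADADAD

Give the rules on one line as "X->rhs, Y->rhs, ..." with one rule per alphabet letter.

  step 0 ⇒ step 1: CBDB ⇒ CB·D·A·D
    B ↦ D
    C ↦ CB
    D ↦ A
    A ↦ D  (constrained at step 1)

A->D, B->D, C->CB, D->A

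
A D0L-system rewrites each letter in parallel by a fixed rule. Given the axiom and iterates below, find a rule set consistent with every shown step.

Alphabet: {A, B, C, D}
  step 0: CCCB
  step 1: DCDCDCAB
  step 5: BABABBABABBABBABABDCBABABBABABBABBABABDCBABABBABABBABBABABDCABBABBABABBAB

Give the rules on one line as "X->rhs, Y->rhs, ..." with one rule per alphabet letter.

A->B, B->AB, C->DC, D->AB

  step 0 ⇒ step 1: CCCB ⇒ DC·DC·DC·AB
    B ↦ AB
    C ↦ DC
    A ↦ B  (constrained at step 1)
    D ↦ AB  (constrained at step 1)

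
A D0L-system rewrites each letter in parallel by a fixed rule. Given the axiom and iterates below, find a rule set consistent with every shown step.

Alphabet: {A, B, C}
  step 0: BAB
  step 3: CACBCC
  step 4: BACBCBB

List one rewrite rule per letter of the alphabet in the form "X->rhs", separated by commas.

  step 3 ⇒ step 4: CACBCC ⇒ B·AC·B·C·B·B
    A ↦ AC
    B ↦ C
    C ↦ B

A->AC, B->C, C->B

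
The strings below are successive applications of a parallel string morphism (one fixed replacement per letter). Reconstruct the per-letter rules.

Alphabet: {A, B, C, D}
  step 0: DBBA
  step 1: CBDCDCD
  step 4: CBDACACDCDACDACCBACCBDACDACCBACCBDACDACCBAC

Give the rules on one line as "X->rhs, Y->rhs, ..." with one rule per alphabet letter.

A->D, B->DC, C->AC, D->CB

  step 0 ⇒ step 1: DBBA ⇒ CB·DC·DC·D
    A ↦ D
    B ↦ DC
    D ↦ CB
    C ↦ AC  (constrained at step 1)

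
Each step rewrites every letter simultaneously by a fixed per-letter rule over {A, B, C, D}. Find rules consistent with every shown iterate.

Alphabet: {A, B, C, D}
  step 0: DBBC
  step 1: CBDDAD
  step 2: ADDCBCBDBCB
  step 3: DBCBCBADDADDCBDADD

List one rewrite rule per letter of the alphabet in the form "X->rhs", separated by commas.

  step 2 ⇒ step 3: ADDCBCBDBCB ⇒ DB·CB·CB·AD·D·AD·D·CB·D·AD·D
    A ↦ DB
    B ↦ D
    C ↦ AD
    D ↦ CB

A->DB, B->D, C->AD, D->CB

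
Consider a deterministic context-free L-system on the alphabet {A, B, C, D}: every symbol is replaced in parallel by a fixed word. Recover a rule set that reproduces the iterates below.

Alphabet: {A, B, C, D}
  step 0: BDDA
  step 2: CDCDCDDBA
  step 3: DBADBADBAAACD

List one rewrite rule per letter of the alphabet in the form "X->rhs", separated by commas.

  step 2 ⇒ step 3: CDCDCDDBA ⇒ DB·A·DB·A·DB·A·A·A·CD
    A ↦ CD
    B ↦ A
    C ↦ DB
    D ↦ A

A->CD, B->A, C->DB, D->A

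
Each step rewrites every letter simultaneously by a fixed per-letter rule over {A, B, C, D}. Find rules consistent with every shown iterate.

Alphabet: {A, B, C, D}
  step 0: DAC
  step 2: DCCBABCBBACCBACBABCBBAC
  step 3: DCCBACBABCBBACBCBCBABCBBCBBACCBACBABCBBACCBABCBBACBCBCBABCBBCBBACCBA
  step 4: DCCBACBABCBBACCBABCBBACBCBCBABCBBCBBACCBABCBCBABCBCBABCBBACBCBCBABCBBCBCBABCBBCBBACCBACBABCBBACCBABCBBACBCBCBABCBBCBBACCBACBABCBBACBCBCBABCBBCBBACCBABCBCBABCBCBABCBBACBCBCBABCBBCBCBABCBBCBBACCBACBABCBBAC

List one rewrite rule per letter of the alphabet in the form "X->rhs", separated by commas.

  step 3 ⇒ step 4: DCCBACBABCBBACBCBCBABCBBCBBACCBACBABCBBACCBABCBBACBCBCBABCBBCBBACCBA ⇒ DC·CBA·CBA·BCB·BAC·CBA·BCB·BAC·BCB·CBA·BCB·BCB·BAC·CBA·BCB·CBA·BCB·CBA·BCB·BAC·BCB·CBA·BCB·BCB·CBA·BCB·BCB·BAC·CBA·CBA·BCB·BAC·CBA·BCB·BAC·BCB·CBA·BCB·BCB·BAC·CBA·CBA·BCB·BAC·BCB·CBA·BCB·BCB·BAC·CBA·BCB·CBA·BCB·CBA·BCB·BAC·BCB·CBA·BCB·BCB·CBA·BCB·BCB·BAC·CBA·CBA·BCB·BAC
    A ↦ BAC
    B ↦ BCB
    C ↦ CBA
    D ↦ DC

A->BAC, B->BCB, C->CBA, D->DC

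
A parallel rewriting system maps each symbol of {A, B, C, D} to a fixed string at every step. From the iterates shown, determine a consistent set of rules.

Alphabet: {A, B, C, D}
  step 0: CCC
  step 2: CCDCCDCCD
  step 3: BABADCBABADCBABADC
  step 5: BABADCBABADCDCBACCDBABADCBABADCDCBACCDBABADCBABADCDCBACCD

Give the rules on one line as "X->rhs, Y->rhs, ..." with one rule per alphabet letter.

  step 2 ⇒ step 3: CCDCCDCCD ⇒ BA·BA·DC·BA·BA·DC·BA·BA·DC
    C ↦ BA
    D ↦ DC
    A ↦ CD  (constrained at step 3)
    B ↦ C  (constrained at step 3)

A->CD, B->C, C->BA, D->DC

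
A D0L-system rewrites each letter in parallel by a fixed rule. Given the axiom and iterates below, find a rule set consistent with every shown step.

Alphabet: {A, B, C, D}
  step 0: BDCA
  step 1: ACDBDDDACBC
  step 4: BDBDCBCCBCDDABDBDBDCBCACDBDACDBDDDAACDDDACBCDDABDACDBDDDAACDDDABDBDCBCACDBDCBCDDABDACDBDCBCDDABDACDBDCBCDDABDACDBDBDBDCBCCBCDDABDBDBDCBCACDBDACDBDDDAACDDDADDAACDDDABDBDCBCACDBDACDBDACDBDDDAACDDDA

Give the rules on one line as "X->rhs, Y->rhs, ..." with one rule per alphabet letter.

A->CBC, B->ACD, C->DDA, D->BD

  step 0 ⇒ step 1: BDCA ⇒ ACD·BD·DDA·CBC
    A ↦ CBC
    B ↦ ACD
    C ↦ DDA
    D ↦ BD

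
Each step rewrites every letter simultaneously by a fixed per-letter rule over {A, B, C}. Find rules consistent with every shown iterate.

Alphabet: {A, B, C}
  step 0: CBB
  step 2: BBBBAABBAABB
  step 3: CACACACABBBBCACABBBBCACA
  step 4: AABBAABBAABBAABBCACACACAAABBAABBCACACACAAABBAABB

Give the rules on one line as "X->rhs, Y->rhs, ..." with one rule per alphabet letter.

  step 3 ⇒ step 4: CACACACABBBBCACABBBBCACA ⇒ AA·BB·AA·BB·AA·BB·AA·BB·CA·CA·CA·CA·AA·BB·AA·BB·CA·CA·CA·CA·AA·BB·AA·BB
    A ↦ BB
    B ↦ CA
    C ↦ AA

A->BB, B->CA, C->AA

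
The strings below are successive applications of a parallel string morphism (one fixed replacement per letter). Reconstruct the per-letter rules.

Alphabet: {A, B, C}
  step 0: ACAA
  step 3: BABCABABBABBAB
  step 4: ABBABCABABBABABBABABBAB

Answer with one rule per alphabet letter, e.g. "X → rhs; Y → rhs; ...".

  step 3 ⇒ step 4: BABCABABBABBAB ⇒ AB·B·AB·CA·B·AB·B·AB·AB·B·AB·AB·B·AB
    A ↦ B
    B ↦ AB
    C ↦ CA

A->B, B->AB, C->CA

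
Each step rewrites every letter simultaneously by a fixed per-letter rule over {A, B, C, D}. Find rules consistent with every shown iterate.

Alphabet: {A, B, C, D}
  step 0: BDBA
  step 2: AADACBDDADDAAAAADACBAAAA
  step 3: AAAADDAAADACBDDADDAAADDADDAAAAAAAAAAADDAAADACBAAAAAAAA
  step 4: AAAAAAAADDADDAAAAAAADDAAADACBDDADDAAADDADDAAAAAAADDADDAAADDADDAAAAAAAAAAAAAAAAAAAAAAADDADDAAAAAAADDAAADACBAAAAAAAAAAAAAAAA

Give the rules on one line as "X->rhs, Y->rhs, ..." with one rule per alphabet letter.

A->AA, B->ACB, C->D, D->DDA

  step 3 ⇒ step 4: AAAADDAAADACBDDADDAAADDADDAAAAAAAAAAADDAAADACBAAAAAAAA ⇒ AA·AA·AA·AA·DDA·DDA·AA·AA·AA·DDA·AA·D·ACB·DDA·DDA·AA·DDA·DDA·AA·AA·AA·DDA·DDA·AA·DDA·DDA·AA·AA·AA·AA·AA·AA·AA·AA·AA·AA·AA·DDA·DDA·AA·AA·AA·DDA·AA·D·ACB·AA·AA·AA·AA·AA·AA·AA·AA
    A ↦ AA
    B ↦ ACB
    C ↦ D
    D ↦ DDA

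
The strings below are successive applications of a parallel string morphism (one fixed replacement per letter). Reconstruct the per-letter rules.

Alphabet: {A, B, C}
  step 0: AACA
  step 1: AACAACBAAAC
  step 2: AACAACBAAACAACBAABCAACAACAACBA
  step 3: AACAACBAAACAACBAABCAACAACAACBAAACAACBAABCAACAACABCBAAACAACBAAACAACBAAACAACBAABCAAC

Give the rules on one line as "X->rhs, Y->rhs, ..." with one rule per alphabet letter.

  step 2 ⇒ step 3: AACAACBAAACAACBAABCAACAACAACBA ⇒ AAC·AAC·BA·AAC·AAC·BA·ABC·AAC·AAC·AAC·BA·AAC·AAC·BA·ABC·AAC·AAC·ABC·BA·AAC·AAC·BA·AAC·AAC·BA·AAC·AAC·BA·ABC·AAC
    A ↦ AAC
    B ↦ ABC
    C ↦ BA

A->AAC, B->ABC, C->BA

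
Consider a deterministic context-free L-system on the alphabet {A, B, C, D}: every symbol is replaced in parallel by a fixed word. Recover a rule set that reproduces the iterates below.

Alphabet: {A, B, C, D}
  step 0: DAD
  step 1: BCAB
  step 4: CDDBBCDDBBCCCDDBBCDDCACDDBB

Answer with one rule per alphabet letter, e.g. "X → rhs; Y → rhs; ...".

A->CA, B->C, C->CDD, D->B

  step 0 ⇒ step 1: DAD ⇒ B·CA·B
    A ↦ CA
    D ↦ B
    B ↦ C  (constrained at step 1)
    C ↦ CDD  (constrained at step 1)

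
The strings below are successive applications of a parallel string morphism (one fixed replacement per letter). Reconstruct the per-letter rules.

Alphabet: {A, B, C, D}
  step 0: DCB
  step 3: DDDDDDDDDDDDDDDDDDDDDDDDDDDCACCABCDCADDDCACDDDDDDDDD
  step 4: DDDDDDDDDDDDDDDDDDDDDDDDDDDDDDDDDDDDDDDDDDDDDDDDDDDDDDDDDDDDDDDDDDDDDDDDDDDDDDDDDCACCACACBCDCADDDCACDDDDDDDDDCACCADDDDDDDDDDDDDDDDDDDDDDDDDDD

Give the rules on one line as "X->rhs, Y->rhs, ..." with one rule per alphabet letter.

  step 3 ⇒ step 4: DDDDDDDDDDDDDDDDDDDDDDDDDDDCACCABCDCADDDCACDDDDDDDDD ⇒ DDD·DDD·DDD·DDD·DDD·DDD·DDD·DDD·DDD·DDD·DDD·DDD·DDD·DDD·DDD·DDD·DDD·DDD·DDD·DDD·DDD·DDD·DDD·DDD·DDD·DDD·DDD·CA·C·CA·CA·C·BCD·CA·DDD·CA·C·DDD·DDD·DDD·CA·C·CA·DDD·DDD·DDD·DDD·DDD·DDD·DDD·DDD·DDD
    A ↦ C
    B ↦ BCD
    C ↦ CA
    D ↦ DDD

A->C, B->BCD, C->CA, D->DDD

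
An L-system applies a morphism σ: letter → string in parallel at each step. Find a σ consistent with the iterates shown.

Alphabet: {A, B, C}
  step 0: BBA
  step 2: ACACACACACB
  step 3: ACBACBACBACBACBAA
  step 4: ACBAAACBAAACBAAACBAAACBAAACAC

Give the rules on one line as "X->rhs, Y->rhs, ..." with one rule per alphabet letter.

  step 3 ⇒ step 4: ACBACBACBACBACBAA ⇒ AC·B·AA·AC·B·AA·AC·B·AA·AC·B·AA·AC·B·AA·AC·AC
    A ↦ AC
    B ↦ AA
    C ↦ B

A->AC, B->AA, C->B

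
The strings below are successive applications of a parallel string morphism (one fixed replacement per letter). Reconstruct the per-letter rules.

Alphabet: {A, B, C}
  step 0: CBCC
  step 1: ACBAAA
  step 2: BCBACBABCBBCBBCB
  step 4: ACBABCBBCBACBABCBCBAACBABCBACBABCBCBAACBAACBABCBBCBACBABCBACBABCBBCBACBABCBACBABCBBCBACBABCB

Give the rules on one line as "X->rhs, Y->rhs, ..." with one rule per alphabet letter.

  step 1 ⇒ step 2: ACBAAA ⇒ BCB·A·CBA·BCB·BCB·BCB
    A ↦ BCB
    B ↦ CBA
    C ↦ A

A->BCB, B->CBA, C->A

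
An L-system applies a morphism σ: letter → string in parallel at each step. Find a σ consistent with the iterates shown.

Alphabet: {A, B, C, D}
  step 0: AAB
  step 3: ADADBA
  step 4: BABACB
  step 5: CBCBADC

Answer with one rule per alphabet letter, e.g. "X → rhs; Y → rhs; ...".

A->B, B->C, C->AD, D->A

  step 4 ⇒ step 5: BABACB ⇒ C·B·C·B·AD·C
    A ↦ B
    B ↦ C
    C ↦ AD
  step 3 ⇒ step 4: ADADBA ⇒ B·A·B·A·C·B
    D ↦ A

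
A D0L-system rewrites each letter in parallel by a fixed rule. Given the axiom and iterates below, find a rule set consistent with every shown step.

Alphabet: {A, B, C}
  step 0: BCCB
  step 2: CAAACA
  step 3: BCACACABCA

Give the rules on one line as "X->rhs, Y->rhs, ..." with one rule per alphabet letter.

A->CA, B->A, C->B

  step 2 ⇒ step 3: CAAACA ⇒ B·CA·CA·CA·B·CA
    A ↦ CA
    C ↦ B
    B ↦ A  (constrained at step 0)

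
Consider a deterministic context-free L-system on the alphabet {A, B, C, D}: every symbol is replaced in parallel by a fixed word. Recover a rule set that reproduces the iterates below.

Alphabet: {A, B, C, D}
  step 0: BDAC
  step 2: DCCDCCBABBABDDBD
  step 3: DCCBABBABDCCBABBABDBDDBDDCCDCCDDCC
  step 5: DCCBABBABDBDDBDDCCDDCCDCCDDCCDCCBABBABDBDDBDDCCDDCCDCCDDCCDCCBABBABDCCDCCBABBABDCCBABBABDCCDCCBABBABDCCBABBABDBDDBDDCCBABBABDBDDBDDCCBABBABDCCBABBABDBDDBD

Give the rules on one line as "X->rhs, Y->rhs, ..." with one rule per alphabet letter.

  step 2 ⇒ step 3: DCCDCCBABBABDDBD ⇒ DCC·BAB·BAB·DCC·BAB·BAB·D·B·D·D·B·D·DCC·DCC·D·DCC
    A ↦ B
    B ↦ D
    C ↦ BAB
    D ↦ DCC

A->B, B->D, C->BAB, D->DCC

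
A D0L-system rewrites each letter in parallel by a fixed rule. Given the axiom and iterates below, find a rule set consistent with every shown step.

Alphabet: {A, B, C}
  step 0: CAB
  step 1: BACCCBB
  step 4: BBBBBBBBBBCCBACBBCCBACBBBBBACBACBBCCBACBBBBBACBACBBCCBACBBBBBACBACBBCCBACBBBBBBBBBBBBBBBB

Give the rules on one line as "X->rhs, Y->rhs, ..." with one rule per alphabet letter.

A->CC, B->BB, C->BAC

  step 0 ⇒ step 1: CAB ⇒ BAC·CC·BB
    A ↦ CC
    B ↦ BB
    C ↦ BAC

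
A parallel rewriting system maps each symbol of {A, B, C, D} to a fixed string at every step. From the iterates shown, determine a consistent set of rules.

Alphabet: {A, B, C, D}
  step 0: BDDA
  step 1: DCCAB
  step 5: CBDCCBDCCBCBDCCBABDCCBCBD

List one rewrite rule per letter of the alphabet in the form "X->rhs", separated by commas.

  step 0 ⇒ step 1: BDDA ⇒ D·C·C·AB
    A ↦ AB
    B ↦ D
    D ↦ C
    C ↦ CB  (constrained at step 1)

A->AB, B->D, C->CB, D->C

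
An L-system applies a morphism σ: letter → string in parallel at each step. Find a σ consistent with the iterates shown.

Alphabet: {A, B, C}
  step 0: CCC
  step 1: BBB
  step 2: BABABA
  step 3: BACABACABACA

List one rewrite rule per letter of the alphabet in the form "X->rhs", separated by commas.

  step 2 ⇒ step 3: BABABA ⇒ BA·CA·BA·CA·BA·CA
    A ↦ CA
    B ↦ BA
  step 0 ⇒ step 1: CCC ⇒ B·B·B
    C ↦ B

A->CA, B->BA, C->B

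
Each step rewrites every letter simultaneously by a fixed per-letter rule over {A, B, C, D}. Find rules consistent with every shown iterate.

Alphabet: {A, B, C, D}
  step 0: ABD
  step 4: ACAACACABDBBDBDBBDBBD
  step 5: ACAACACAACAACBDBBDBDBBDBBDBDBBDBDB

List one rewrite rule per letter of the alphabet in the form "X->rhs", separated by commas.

  step 4 ⇒ step 5: ACAACACABDBBDBDBBDBBD ⇒ AC·A·AC·AC·A·AC·A·AC·BD·B·BD·BD·B·BD·B·BD·BD·B·BD·BD·B
    A ↦ AC
    B ↦ BD
    C ↦ A
    D ↦ B

A->AC, B->BD, C->A, D->B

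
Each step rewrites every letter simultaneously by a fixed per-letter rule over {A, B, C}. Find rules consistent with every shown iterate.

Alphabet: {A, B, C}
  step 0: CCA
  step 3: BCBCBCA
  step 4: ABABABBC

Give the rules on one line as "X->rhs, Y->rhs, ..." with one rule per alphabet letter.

  step 3 ⇒ step 4: BCBCBCA ⇒ A·B·A·B·A·B·BC
    A ↦ BC
    B ↦ A
    C ↦ B

A->BC, B->A, C->B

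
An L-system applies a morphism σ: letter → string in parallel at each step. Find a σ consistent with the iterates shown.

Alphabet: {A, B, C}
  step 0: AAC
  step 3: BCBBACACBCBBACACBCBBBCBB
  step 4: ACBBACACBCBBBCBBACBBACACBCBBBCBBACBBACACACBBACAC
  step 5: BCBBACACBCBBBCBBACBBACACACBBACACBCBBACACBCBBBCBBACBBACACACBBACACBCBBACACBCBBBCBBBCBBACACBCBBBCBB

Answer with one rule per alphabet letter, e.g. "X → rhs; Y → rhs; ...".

  step 4 ⇒ step 5: ACBBACACBCBBBCBBACBBACACBCBBBCBBACBBACACACBBACAC ⇒ BC·BB·AC·AC·BC·BB·BC·BB·AC·BB·AC·AC·AC·BB·AC·AC·BC·BB·AC·AC·BC·BB·BC·BB·AC·BB·AC·AC·AC·BB·AC·AC·BC·BB·AC·AC·BC·BB·BC·BB·BC·BB·AC·AC·BC·BB·BC·BB
    A ↦ BC
    B ↦ AC
    C ↦ BB

A->BC, B->AC, C->BB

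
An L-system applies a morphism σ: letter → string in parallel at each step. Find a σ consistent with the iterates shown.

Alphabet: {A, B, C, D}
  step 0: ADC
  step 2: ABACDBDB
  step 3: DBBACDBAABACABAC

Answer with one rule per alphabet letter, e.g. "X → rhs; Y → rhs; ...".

A->DB, B->BAC, C->A, D->A

  step 2 ⇒ step 3: ABACDBDB ⇒ DB·BAC·DB·A·A·BAC·A·BAC
    A ↦ DB
    B ↦ BAC
    C ↦ A
    D ↦ A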